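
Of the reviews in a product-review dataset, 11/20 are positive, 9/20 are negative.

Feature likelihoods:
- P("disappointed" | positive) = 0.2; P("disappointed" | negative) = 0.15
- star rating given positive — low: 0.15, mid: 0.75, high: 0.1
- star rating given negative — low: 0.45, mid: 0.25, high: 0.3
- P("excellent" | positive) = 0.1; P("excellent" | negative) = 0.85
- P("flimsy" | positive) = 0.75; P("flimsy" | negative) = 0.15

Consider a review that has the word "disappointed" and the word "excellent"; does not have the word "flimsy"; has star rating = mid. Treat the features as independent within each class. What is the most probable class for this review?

negative

positive: 0.55 × 0.2 × 0.75 × 0.1 × (1−0.75) = 0.0020625
negative: 0.45 × 0.15 × 0.25 × 0.85 × (1−0.15) = 0.0121921875
Highest score → negative.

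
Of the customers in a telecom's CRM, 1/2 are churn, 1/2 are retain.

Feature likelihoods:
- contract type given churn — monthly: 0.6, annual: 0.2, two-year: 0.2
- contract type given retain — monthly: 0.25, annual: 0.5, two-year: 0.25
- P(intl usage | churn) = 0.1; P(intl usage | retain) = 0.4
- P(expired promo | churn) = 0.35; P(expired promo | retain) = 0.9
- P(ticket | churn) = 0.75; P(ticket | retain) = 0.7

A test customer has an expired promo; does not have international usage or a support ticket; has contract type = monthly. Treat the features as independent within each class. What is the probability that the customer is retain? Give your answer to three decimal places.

churn: 0.5 × 0.6 × (1−0.1) × 0.35 × (1−0.75) = 0.023625
retain: 0.5 × 0.25 × (1−0.4) × 0.9 × (1−0.7) = 0.02025
P(retain | x) = 0.02025 / 0.043875 ≈ 0.462

0.462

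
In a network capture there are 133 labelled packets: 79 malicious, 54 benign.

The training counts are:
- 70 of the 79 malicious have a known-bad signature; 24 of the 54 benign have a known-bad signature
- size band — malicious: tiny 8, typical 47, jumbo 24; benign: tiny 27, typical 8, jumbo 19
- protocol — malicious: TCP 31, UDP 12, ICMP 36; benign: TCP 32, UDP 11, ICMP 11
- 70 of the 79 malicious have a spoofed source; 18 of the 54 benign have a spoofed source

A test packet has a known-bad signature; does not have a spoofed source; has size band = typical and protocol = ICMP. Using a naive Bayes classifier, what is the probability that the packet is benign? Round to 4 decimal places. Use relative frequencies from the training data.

malicious: (79/133) × (70/79) × (47/79) × (36/79) × (9/79) ≈ 0.0162558
benign: (54/133) × (24/54) × (8/54) × (11/54) × (36/54) ≈ 0.00363048
P(benign | x) = 0.00363048 / 0.01988628 ≈ 0.1826

0.1826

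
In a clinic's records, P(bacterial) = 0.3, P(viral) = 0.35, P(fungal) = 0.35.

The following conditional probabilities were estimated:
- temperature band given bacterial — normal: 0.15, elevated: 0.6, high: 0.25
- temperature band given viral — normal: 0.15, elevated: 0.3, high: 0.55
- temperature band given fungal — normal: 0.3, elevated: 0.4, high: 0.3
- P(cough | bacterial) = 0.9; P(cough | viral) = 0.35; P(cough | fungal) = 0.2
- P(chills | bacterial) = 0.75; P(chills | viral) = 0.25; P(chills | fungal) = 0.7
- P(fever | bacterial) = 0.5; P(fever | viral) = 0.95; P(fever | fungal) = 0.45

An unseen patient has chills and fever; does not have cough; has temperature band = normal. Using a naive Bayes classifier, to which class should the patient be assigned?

fungal

bacterial: 0.3 × 0.15 × (1−0.9) × 0.75 × 0.5 = 0.0016875
viral: 0.35 × 0.15 × (1−0.35) × 0.25 × 0.95 = 0.0081046875
fungal: 0.35 × 0.3 × (1−0.2) × 0.7 × 0.45 = 0.02646
Highest score → fungal.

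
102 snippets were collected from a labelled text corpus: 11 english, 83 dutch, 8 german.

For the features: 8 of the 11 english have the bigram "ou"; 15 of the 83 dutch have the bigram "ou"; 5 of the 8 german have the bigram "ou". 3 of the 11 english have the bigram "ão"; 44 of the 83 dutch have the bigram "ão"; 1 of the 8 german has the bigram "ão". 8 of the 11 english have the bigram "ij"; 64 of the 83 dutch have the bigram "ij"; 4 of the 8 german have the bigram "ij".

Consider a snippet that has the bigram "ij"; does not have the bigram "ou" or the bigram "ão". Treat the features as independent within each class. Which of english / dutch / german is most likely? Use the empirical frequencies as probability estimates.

english: (11/102) × (3/11) × (8/11) × (8/11) ≈ 0.0155566
dutch: (83/102) × (68/83) × (39/83) × (64/83) ≈ 0.241544
german: (8/102) × (3/8) × (7/8) × (4/8) ≈ 0.0128676
Highest score → dutch.

dutch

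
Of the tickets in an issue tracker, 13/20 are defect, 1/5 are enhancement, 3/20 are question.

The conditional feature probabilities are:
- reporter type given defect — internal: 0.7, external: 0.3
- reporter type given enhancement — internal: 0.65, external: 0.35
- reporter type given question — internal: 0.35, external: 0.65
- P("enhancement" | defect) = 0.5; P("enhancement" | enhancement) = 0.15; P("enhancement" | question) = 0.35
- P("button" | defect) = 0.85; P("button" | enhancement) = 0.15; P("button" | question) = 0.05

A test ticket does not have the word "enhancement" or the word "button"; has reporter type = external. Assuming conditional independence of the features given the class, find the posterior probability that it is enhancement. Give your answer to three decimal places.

0.403

defect: 0.65 × 0.3 × (1−0.5) × (1−0.85) = 0.014625
enhancement: 0.2 × 0.35 × (1−0.15) × (1−0.15) = 0.050575
question: 0.15 × 0.65 × (1−0.35) × (1−0.05) = 0.06020625
P(enhancement | x) = 0.050575 / 0.12540625 ≈ 0.403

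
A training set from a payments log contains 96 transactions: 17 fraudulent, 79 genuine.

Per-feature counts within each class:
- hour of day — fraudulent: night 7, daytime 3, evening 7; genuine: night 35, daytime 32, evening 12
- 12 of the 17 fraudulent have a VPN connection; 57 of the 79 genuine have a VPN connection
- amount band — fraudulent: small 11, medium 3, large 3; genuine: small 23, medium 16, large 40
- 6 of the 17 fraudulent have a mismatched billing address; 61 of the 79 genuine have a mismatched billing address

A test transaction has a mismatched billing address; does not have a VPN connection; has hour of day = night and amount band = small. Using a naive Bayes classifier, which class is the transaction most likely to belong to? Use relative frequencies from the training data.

fraudulent: (17/96) × (7/17) × (5/17) × (11/17) × (6/17) ≈ 0.00489772
genuine: (79/96) × (35/79) × (22/79) × (23/79) × (61/79) ≈ 0.0228242
Highest score → genuine.

genuine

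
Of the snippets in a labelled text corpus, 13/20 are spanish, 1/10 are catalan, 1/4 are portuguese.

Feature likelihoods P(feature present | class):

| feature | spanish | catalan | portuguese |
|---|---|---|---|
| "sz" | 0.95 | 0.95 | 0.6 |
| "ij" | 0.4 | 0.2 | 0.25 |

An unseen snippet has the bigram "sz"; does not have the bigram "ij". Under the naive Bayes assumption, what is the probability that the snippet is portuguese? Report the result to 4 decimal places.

spanish: 0.65 × 0.95 × (1−0.4) = 0.3705
catalan: 0.1 × 0.95 × (1−0.2) = 0.076
portuguese: 0.25 × 0.6 × (1−0.25) = 0.1125
P(portuguese | x) = 0.1125 / 0.559 ≈ 0.2013

0.2013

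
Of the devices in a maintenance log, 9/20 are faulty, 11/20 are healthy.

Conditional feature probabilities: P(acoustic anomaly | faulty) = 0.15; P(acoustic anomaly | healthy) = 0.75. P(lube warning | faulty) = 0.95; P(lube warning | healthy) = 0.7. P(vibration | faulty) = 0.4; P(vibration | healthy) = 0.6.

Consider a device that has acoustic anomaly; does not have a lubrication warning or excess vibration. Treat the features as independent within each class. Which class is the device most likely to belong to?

healthy

faulty: 0.45 × 0.15 × (1−0.95) × (1−0.4) = 0.002025
healthy: 0.55 × 0.75 × (1−0.7) × (1−0.6) = 0.0495
Highest score → healthy.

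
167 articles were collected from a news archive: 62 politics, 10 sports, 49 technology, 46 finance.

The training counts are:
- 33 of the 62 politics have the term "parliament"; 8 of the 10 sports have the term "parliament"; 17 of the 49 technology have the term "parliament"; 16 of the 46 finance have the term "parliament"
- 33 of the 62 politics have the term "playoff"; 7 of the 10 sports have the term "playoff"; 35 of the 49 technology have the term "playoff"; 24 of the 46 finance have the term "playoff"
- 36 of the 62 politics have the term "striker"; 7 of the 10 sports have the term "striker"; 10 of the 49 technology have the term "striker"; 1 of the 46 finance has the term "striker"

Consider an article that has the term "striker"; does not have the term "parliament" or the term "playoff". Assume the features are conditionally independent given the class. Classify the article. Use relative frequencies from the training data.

politics

politics: (62/167) × (29/62) × (29/62) × (36/62) ≈ 0.0471627
sports: (10/167) × (2/10) × (3/10) × (7/10) ≈ 0.00251497
technology: (49/167) × (32/49) × (14/49) × (10/49) ≈ 0.011173
finance: (46/167) × (30/46) × (22/46) × (1/46) ≈ 0.00186772
Highest score → politics.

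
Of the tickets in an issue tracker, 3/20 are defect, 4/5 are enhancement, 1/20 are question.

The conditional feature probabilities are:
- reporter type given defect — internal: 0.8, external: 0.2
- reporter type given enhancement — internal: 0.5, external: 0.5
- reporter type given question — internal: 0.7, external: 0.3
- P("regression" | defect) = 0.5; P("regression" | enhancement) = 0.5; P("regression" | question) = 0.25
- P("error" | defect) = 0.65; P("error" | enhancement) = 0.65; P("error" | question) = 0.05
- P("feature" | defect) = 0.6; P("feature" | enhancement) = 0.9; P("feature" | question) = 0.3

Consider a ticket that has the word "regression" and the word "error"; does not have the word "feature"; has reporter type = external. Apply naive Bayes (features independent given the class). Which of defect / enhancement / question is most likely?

defect: 0.15 × 0.2 × 0.5 × 0.65 × (1−0.6) = 0.0039
enhancement: 0.8 × 0.5 × 0.5 × 0.65 × (1−0.9) = 0.013
question: 0.05 × 0.3 × 0.25 × 0.05 × (1−0.3) = 0.00013125
Highest score → enhancement.

enhancement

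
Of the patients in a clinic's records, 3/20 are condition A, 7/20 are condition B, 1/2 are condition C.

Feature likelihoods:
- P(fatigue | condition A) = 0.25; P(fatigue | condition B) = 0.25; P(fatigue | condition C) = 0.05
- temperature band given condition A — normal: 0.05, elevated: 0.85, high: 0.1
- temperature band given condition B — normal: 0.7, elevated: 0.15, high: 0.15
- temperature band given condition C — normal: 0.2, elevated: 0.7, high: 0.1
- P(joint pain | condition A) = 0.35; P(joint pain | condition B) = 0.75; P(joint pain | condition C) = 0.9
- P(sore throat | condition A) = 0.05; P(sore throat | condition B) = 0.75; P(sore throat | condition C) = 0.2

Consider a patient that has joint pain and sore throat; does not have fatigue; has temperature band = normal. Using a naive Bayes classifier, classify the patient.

condition B

condition A: 0.15 × (1−0.25) × 0.05 × 0.35 × 0.05 = 0.0000984375
condition B: 0.35 × (1−0.25) × 0.7 × 0.75 × 0.75 = 0.103359375
condition C: 0.5 × (1−0.05) × 0.2 × 0.9 × 0.2 = 0.0171
Highest score → condition B.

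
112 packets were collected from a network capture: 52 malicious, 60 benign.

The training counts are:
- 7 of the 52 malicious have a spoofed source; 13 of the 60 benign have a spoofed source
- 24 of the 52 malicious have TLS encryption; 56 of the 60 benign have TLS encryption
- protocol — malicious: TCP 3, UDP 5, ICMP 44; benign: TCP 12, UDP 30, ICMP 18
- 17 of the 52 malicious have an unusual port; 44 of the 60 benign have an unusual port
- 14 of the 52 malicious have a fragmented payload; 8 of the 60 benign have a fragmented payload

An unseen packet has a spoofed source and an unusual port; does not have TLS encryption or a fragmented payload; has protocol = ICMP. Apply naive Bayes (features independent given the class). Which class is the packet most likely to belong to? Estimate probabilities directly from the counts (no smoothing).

malicious: (52/112) × (7/52) × (28/52) × (44/52) × (17/52) × (38/52) ≈ 0.00680315
benign: (60/112) × (13/60) × (4/60) × (18/60) × (44/60) × (52/60) ≈ 0.0014754
Highest score → malicious.

malicious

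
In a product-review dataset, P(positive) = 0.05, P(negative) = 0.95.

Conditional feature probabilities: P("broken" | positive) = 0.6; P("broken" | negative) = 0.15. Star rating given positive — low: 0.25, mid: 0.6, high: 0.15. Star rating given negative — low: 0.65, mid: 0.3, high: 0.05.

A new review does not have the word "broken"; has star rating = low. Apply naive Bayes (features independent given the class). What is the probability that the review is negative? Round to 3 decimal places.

positive: 0.05 × (1−0.6) × 0.25 = 0.005
negative: 0.95 × (1−0.15) × 0.65 = 0.524875
P(negative | x) = 0.524875 / 0.529875 ≈ 0.991

0.991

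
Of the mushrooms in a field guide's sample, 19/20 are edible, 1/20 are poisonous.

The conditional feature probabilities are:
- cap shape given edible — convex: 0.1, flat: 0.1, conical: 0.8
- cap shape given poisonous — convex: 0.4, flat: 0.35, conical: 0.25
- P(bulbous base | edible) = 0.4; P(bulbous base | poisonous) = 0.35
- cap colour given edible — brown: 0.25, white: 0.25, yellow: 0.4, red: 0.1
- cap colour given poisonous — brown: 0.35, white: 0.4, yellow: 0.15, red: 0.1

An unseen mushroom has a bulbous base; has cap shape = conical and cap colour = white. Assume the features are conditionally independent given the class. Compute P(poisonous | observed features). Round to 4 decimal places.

edible: 0.95 × 0.8 × 0.4 × 0.25 = 0.076
poisonous: 0.05 × 0.25 × 0.35 × 0.4 = 0.00175
P(poisonous | x) = 0.00175 / 0.07775 ≈ 0.0225

0.0225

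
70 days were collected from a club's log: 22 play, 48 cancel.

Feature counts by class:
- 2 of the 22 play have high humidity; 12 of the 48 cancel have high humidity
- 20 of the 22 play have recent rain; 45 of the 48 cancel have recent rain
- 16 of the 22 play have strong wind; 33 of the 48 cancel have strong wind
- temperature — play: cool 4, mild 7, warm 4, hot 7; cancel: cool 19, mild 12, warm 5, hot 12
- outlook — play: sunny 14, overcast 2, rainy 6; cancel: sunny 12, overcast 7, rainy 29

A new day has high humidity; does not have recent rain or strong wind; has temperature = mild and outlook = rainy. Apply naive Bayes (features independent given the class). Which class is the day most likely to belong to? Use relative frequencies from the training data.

cancel

play: (22/70) × (2/22) × (2/22) × (6/22) × (7/22) × (6/22) ≈ 0.0000614712
cancel: (48/70) × (12/48) × (3/48) × (15/48) × (12/48) × (29/48) ≈ 0.00050572
Highest score → cancel.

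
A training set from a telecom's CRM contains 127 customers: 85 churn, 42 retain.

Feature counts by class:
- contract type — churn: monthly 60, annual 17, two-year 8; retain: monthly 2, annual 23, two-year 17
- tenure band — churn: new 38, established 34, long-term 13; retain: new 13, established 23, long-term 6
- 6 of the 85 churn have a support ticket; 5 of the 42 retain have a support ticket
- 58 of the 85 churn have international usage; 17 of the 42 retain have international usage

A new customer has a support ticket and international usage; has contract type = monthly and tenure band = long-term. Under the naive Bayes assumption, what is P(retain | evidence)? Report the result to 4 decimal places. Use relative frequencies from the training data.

churn: (85/127) × (60/85) × (13/85) × (6/85) × (58/85) ≈ 0.00348027
retain: (42/127) × (2/42) × (6/42) × (5/42) × (17/42) ≈ 0.000108405
P(retain | x) = 0.000108405 / 0.003588675 ≈ 0.0302

0.0302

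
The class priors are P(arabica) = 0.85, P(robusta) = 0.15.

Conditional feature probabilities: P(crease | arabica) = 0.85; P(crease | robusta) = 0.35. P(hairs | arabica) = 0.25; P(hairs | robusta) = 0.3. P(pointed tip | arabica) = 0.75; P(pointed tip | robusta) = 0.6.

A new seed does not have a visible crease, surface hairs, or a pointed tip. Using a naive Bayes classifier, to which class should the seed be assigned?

robusta

arabica: 0.85 × (1−0.85) × (1−0.25) × (1−0.75) = 0.02390625
robusta: 0.15 × (1−0.35) × (1−0.3) × (1−0.6) = 0.0273
Highest score → robusta.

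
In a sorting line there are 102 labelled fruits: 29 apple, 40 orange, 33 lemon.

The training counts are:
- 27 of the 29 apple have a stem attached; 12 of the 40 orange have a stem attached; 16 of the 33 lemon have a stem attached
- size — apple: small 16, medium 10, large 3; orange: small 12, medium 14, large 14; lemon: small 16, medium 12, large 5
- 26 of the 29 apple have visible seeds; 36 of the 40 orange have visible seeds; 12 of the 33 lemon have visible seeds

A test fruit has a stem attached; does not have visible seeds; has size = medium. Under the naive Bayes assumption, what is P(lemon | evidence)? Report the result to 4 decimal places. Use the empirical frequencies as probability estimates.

apple: (29/102) × (27/29) × (10/29) × (3/29) ≈ 0.00944254
orange: (40/102) × (12/40) × (14/40) × (4/40) ≈ 0.00411765
lemon: (33/102) × (16/33) × (12/33) × (21/33) ≈ 0.0362988
P(lemon | x) = 0.0362988 / 0.04985899 ≈ 0.7280

0.7280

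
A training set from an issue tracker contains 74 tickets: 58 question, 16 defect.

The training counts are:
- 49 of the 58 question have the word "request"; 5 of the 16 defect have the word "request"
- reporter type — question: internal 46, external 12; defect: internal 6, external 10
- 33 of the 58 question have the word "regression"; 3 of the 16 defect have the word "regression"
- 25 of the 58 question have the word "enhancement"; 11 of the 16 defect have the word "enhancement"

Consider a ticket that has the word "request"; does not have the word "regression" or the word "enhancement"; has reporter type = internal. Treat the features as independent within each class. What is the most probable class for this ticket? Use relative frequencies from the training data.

question

question: (58/74) × (49/58) × (46/58) × (25/58) × (33/58) ≈ 0.128793
defect: (16/74) × (5/16) × (6/16) × (13/16) × (5/16) ≈ 0.00643344
Highest score → question.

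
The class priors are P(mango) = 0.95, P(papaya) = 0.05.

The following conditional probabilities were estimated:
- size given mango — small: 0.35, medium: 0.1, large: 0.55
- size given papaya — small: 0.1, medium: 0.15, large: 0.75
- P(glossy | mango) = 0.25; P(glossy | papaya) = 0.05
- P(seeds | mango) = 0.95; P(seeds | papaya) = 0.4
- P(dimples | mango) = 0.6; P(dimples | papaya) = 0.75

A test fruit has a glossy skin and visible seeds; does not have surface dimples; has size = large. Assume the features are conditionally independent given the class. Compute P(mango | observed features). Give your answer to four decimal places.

0.9962

mango: 0.95 × 0.55 × 0.25 × 0.95 × (1−0.6) = 0.0496375
papaya: 0.05 × 0.75 × 0.05 × 0.4 × (1−0.75) = 0.0001875
P(mango | x) = 0.0496375 / 0.049825 ≈ 0.9962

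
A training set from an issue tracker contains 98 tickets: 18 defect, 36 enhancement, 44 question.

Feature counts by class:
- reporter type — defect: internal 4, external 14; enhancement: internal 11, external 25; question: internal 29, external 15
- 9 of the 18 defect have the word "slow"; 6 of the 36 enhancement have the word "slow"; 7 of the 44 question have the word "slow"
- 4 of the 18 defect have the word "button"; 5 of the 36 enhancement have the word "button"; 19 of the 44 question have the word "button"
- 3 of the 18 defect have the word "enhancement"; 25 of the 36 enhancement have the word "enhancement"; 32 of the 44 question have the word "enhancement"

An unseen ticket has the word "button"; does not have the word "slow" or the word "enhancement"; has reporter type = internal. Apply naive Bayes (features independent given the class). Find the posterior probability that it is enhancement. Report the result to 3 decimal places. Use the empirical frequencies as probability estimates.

defect: (18/98) × (4/18) × (9/18) × (4/18) × (15/18) ≈ 0.00377929
enhancement: (36/98) × (11/36) × (30/36) × (5/36) × (11/36) ≈ 0.00396957
question: (44/98) × (29/44) × (37/44) × (19/44) × (12/44) ≈ 0.0293056
P(enhancement | x) = 0.00396957 / 0.03705446 ≈ 0.107

0.107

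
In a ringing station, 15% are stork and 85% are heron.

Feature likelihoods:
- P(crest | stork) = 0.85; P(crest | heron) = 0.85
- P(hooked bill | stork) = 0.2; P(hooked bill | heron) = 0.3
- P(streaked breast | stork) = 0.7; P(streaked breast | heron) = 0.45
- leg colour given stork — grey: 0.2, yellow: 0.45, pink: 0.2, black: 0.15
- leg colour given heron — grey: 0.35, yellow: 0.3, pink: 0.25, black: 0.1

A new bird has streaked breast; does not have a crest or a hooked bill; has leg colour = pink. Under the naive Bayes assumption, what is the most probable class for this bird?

heron

stork: 0.15 × (1−0.85) × (1−0.2) × 0.7 × 0.2 = 0.00252
heron: 0.85 × (1−0.85) × (1−0.3) × 0.45 × 0.25 = 0.010040625
Highest score → heron.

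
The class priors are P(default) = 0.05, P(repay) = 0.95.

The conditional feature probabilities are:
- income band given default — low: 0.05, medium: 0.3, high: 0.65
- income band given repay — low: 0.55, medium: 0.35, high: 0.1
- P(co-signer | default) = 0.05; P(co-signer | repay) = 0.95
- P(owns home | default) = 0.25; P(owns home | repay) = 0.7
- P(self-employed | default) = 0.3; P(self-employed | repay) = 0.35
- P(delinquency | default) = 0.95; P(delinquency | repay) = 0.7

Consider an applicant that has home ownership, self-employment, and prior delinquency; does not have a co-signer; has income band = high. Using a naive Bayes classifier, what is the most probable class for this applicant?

default: 0.05 × 0.65 × (1−0.05) × 0.25 × 0.3 × 0.95 = 0.00219984375
repay: 0.95 × 0.1 × (1−0.95) × 0.7 × 0.35 × 0.7 = 0.000814625
Highest score → default.

default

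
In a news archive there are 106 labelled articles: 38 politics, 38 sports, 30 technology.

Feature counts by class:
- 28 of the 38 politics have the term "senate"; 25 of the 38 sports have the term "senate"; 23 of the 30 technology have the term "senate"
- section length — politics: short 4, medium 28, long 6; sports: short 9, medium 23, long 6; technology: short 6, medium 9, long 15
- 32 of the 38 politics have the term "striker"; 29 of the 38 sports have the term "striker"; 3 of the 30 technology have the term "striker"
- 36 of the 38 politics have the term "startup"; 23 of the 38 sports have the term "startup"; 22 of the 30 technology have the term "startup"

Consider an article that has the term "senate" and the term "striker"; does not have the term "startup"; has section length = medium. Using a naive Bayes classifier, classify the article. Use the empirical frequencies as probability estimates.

politics: (38/106) × (28/38) × (28/38) × (32/38) × (2/38) ≈ 0.00862659
sports: (38/106) × (25/38) × (23/38) × (29/38) × (15/38) ≈ 0.0430032
technology: (30/106) × (23/30) × (9/30) × (3/30) × (8/30) ≈ 0.00173585
Highest score → sports.

sports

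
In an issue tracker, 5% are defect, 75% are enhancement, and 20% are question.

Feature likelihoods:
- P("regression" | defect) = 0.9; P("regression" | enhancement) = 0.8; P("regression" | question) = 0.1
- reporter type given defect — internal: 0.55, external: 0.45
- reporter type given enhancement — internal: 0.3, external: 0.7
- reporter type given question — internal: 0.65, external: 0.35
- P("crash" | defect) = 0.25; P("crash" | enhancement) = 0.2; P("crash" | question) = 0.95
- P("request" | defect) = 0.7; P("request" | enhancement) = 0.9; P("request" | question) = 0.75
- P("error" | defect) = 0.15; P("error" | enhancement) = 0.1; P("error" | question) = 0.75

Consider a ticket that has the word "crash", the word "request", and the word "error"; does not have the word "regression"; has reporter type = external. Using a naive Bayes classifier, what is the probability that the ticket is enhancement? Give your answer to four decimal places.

0.0531

defect: 0.05 × (1−0.9) × 0.45 × 0.25 × 0.7 × 0.15 = 0.0000590625
enhancement: 0.75 × (1−0.8) × 0.7 × 0.2 × 0.9 × 0.1 = 0.00189
question: 0.2 × (1−0.1) × 0.35 × 0.95 × 0.75 × 0.75 = 0.033665625
P(enhancement | x) = 0.00189 / 0.0356146875 ≈ 0.0531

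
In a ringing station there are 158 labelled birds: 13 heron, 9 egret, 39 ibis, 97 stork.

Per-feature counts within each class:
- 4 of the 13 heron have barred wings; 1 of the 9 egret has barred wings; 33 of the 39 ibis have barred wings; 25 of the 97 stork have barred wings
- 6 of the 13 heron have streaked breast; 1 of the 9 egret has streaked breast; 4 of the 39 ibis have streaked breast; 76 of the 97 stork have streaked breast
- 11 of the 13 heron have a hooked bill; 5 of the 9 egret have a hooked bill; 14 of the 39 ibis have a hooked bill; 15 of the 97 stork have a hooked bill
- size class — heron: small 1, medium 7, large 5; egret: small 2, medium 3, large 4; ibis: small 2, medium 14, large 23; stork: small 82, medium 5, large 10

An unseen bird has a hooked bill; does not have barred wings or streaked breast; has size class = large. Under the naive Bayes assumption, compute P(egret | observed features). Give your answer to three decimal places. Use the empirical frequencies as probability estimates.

0.372

heron: (13/158) × (9/13) × (7/13) × (11/13) × (5/13) ≈ 0.00998197
egret: (9/158) × (8/9) × (8/9) × (5/9) × (4/9) ≈ 0.0111128
ibis: (39/158) × (6/39) × (35/39) × (14/39) × (23/39) ≈ 0.0072148
stork: (97/158) × (72/97) × (21/97) × (15/97) × (10/97) ≈ 0.00157279
P(egret | x) = 0.0111128 / 0.02988236 ≈ 0.372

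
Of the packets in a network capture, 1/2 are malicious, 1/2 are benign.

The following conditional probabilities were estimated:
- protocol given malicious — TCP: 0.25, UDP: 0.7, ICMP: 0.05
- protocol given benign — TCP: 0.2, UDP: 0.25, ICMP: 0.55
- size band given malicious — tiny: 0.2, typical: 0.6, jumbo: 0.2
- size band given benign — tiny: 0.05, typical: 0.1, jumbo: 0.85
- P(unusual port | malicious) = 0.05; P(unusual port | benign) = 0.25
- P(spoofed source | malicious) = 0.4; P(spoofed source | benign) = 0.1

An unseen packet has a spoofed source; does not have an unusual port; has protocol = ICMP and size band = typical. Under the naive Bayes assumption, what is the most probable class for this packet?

malicious

malicious: 0.5 × 0.05 × 0.6 × (1−0.05) × 0.4 = 0.0057
benign: 0.5 × 0.55 × 0.1 × (1−0.25) × 0.1 = 0.0020625
Highest score → malicious.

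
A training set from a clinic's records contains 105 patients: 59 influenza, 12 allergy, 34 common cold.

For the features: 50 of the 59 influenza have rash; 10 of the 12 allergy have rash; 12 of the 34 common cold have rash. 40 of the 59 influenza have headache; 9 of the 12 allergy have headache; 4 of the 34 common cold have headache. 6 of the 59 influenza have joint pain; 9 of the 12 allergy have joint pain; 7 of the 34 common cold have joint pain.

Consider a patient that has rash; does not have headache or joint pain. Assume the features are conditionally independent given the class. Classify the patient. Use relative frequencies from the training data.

influenza: (59/105) × (50/59) × (19/59) × (53/59) ≈ 0.137755
allergy: (12/105) × (10/12) × (3/12) × (3/12) ≈ 0.00595238
common cold: (34/105) × (12/34) × (30/34) × (27/34) ≈ 0.0800791
Highest score → influenza.

influenza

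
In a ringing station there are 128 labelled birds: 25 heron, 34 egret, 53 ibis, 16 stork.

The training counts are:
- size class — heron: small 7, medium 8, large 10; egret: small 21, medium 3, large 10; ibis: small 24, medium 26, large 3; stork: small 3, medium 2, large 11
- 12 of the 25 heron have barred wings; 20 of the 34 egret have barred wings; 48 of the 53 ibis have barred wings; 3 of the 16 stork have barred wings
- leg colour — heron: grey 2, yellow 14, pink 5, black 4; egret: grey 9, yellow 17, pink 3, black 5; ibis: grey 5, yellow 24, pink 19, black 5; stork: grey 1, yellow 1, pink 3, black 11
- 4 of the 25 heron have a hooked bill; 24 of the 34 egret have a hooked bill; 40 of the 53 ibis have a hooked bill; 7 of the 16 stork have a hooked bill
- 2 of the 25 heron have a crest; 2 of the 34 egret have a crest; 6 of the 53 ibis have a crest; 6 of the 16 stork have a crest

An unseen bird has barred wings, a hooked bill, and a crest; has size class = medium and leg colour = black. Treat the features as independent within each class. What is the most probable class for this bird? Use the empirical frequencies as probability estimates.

heron: (25/128) × (8/25) × (12/25) × (4/25) × (4/25) × (2/25) = 0.00006144
egret: (34/128) × (3/34) × (20/34) × (5/34) × (24/34) × (2/34) ≈ 0.0000841854
ibis: (53/128) × (26/53) × (48/53) × (5/53) × (40/53) × (6/53) ≈ 0.0014828
stork: (16/128) × (2/16) × (3/16) × (11/16) × (7/16) × (6/16) = 0.000330448150634765625
Highest score → ibis.

ibis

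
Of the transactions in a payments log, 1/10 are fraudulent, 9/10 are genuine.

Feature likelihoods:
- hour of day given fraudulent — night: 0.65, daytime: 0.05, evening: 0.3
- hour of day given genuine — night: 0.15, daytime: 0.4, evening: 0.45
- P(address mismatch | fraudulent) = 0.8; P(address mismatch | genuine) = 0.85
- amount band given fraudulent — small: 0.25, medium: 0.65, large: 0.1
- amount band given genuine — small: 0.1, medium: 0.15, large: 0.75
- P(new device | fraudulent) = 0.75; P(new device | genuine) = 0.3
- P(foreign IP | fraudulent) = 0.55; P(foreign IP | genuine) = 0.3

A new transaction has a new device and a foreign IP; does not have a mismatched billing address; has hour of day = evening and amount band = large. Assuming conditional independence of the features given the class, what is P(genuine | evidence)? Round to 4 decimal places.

0.9431

fraudulent: 0.1 × 0.3 × (1−0.8) × 0.1 × 0.75 × 0.55 = 0.0002475
genuine: 0.9 × 0.45 × (1−0.85) × 0.75 × 0.3 × 0.3 = 0.004100625
P(genuine | x) = 0.004100625 / 0.004348125 ≈ 0.9431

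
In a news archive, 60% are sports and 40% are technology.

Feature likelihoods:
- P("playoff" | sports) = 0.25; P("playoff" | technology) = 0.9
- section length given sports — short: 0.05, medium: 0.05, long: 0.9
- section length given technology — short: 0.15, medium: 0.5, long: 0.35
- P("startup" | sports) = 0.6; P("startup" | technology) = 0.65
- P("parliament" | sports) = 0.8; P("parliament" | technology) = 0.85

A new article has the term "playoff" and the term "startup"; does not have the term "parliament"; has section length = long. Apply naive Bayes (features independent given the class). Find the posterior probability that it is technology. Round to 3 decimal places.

sports: 0.6 × 0.25 × 0.9 × 0.6 × (1−0.8) = 0.0162
technology: 0.4 × 0.9 × 0.35 × 0.65 × (1−0.85) = 0.012285
P(technology | x) = 0.012285 / 0.028485 ≈ 0.431

0.431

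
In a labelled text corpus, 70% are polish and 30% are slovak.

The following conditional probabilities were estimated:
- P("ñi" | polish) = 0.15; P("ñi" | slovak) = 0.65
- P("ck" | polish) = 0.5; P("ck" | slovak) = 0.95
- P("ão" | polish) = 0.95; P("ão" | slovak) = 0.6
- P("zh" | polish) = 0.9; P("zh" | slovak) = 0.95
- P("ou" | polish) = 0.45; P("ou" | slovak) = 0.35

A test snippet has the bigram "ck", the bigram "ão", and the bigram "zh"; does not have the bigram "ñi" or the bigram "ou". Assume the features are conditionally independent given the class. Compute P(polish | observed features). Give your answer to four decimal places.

0.7910

polish: 0.7 × (1−0.15) × 0.5 × 0.95 × 0.9 × (1−0.45) = 0.139899375
slovak: 0.3 × (1−0.65) × 0.95 × 0.6 × 0.95 × (1−0.35) = 0.036957375
P(polish | x) = 0.139899375 / 0.17685675 ≈ 0.7910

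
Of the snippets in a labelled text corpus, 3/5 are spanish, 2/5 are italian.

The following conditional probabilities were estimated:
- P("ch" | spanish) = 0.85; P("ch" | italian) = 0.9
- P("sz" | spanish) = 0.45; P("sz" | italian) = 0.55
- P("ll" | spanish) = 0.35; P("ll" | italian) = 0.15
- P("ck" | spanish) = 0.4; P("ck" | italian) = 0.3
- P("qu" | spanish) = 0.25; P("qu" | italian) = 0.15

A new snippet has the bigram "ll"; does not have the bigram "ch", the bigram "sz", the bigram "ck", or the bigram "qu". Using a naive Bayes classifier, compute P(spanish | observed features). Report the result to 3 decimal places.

spanish: 0.6 × (1−0.85) × (1−0.45) × 0.35 × (1−0.4) × (1−0.25) = 0.00779625
italian: 0.4 × (1−0.9) × (1−0.55) × 0.15 × (1−0.3) × (1−0.15) = 0.0016065
P(spanish | x) = 0.00779625 / 0.00940275 ≈ 0.829

0.829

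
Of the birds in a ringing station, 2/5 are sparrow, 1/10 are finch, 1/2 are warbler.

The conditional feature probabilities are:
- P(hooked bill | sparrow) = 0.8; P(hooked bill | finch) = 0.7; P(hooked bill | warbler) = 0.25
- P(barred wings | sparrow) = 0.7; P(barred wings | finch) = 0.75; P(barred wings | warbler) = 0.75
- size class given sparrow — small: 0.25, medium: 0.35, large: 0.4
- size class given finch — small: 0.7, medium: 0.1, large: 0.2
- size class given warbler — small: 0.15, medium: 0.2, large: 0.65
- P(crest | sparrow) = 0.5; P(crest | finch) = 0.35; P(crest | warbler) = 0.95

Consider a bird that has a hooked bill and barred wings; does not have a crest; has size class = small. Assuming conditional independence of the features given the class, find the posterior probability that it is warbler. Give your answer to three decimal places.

0.013

sparrow: 0.4 × 0.8 × 0.7 × 0.25 × (1−0.5) = 0.028
finch: 0.1 × 0.7 × 0.75 × 0.7 × (1−0.35) = 0.0238875
warbler: 0.5 × 0.25 × 0.75 × 0.15 × (1−0.95) = 0.000703125
P(warbler | x) = 0.000703125 / 0.052590625 ≈ 0.013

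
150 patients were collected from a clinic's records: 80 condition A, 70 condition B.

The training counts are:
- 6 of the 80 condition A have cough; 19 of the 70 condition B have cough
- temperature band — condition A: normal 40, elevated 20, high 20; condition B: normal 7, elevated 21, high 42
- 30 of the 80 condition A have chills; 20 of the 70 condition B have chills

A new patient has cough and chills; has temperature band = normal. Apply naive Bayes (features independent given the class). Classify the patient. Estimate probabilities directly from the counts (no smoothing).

condition A: (80/150) × (6/80) × (40/80) × (30/80) = 0.0075
condition B: (70/150) × (19/70) × (7/70) × (20/70) ≈ 0.00361905
Highest score → condition A.

condition A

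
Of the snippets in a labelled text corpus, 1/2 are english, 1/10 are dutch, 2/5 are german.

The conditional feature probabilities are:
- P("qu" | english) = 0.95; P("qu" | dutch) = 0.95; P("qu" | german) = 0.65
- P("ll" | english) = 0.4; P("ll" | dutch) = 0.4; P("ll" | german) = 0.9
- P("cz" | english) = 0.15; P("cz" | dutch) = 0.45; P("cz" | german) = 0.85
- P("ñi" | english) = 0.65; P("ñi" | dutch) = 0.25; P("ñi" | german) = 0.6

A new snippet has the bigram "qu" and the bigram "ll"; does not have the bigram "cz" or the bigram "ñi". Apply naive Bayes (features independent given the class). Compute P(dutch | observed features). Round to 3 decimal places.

english: 0.5 × 0.95 × 0.4 × (1−0.15) × (1−0.65) = 0.056525
dutch: 0.1 × 0.95 × 0.4 × (1−0.45) × (1−0.25) = 0.015675
german: 0.4 × 0.65 × 0.9 × (1−0.85) × (1−0.6) = 0.01404
P(dutch | x) = 0.015675 / 0.08624 ≈ 0.182

0.182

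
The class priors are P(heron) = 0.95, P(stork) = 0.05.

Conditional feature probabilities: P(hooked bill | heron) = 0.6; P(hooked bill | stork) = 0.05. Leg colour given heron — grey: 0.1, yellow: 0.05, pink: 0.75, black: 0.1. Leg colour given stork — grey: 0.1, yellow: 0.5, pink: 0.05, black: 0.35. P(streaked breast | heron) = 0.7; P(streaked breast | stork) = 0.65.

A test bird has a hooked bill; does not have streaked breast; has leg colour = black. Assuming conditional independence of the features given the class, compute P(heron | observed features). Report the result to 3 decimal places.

0.982

heron: 0.95 × 0.6 × 0.1 × (1−0.7) = 0.0171
stork: 0.05 × 0.05 × 0.35 × (1−0.65) = 0.00030625
P(heron | x) = 0.0171 / 0.01740625 ≈ 0.982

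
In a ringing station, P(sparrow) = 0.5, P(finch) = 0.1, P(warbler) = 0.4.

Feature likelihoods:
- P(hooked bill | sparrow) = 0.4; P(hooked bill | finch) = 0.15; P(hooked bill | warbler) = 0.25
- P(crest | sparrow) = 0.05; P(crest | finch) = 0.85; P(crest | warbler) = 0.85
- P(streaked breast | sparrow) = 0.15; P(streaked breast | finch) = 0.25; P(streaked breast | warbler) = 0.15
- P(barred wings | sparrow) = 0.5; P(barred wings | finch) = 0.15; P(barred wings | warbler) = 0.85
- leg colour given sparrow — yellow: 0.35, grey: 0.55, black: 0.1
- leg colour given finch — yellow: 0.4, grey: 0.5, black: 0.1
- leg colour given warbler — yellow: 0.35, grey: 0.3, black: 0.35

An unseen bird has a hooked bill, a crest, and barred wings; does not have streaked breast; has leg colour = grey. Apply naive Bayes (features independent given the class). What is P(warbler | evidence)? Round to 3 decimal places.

sparrow: 0.5 × 0.4 × 0.05 × (1−0.15) × 0.5 × 0.55 = 0.0023375
finch: 0.1 × 0.15 × 0.85 × (1−0.25) × 0.15 × 0.5 = 0.0007171875
warbler: 0.4 × 0.25 × 0.85 × (1−0.15) × 0.85 × 0.3 = 0.01842375
P(warbler | x) = 0.01842375 / 0.0214784375 ≈ 0.858

0.858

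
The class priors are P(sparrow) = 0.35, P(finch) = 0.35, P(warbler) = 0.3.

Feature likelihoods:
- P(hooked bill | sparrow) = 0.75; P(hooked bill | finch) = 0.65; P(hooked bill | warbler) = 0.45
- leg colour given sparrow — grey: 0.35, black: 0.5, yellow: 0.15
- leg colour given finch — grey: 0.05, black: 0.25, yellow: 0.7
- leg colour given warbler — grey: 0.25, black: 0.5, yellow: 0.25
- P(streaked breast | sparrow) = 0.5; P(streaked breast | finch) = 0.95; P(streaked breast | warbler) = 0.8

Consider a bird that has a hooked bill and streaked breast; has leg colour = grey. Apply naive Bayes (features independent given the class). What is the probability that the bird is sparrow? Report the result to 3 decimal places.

sparrow: 0.35 × 0.75 × 0.35 × 0.5 = 0.0459375
finch: 0.35 × 0.65 × 0.05 × 0.95 = 0.01080625
warbler: 0.3 × 0.45 × 0.25 × 0.8 = 0.027
P(sparrow | x) = 0.0459375 / 0.08374375 ≈ 0.549

0.549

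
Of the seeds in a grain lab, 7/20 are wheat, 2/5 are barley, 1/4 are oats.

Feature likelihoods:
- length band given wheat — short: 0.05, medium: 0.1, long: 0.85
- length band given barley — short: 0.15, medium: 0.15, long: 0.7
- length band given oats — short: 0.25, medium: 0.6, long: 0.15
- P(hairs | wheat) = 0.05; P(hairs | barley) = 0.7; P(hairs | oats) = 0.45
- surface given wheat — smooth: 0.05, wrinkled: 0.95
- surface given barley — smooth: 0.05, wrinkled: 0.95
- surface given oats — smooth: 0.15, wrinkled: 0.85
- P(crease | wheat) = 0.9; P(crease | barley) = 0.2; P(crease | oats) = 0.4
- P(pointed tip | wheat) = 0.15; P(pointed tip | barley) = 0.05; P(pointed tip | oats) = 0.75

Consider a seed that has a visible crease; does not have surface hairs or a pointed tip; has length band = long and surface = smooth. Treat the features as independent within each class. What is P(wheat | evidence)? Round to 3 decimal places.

wheat: 0.35 × 0.85 × (1−0.05) × 0.05 × 0.9 × (1−0.15) = 0.01081040625
barley: 0.4 × 0.7 × (1−0.7) × 0.05 × 0.2 × (1−0.05) = 0.000798
oats: 0.25 × 0.15 × (1−0.45) × 0.15 × 0.4 × (1−0.75) = 0.000309375
P(wheat | x) = 0.01081040625 / 0.01191778125 ≈ 0.907

0.907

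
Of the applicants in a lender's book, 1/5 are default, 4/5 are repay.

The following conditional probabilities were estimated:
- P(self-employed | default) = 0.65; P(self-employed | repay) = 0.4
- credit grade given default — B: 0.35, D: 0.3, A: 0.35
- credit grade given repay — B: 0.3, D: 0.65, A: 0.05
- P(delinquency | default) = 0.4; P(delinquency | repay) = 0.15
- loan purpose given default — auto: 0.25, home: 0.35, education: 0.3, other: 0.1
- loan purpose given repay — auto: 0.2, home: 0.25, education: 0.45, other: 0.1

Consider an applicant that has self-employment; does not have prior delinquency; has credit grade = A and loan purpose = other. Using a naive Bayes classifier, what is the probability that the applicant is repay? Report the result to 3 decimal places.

0.333

default: 0.2 × 0.65 × 0.35 × (1−0.4) × 0.1 = 0.00273
repay: 0.8 × 0.4 × 0.05 × (1−0.15) × 0.1 = 0.00136
P(repay | x) = 0.00136 / 0.00409 ≈ 0.333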